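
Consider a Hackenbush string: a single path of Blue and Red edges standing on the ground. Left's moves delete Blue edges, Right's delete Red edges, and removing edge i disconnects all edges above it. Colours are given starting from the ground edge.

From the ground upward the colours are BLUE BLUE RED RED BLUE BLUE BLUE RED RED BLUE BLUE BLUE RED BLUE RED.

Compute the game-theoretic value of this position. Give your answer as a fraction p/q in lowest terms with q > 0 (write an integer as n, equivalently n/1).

11893/8192

Build val(s[:k]) for k = 1..15, string s = BLUE BLUE RED RED BLUE BLUE BLUE RED RED BLUE BLUE BLUE RED BLUE RED.
step 1: add BLUE to get B; options L={ 0 } R={ · } -> 1
step 2: add BLUE to get BB; options L={ 0,1 } R={ · } -> 2
step 3: add RED to get BBR; options L={ 0,1 } R={ 2 } -> 3/2
step 4: add RED to get BBRR; options L={ 0,1 } R={ 3/2,2 } -> 5/4
step 5: add BLUE to get BBRRB; options L={ 0,1,5/4 } R={ 3/2,2 } -> 11/8
step 6: add BLUE to get BBRRBB; options L={ 0,1,5/4,11/8 } R={ 3/2,2 } -> 23/16
step 7: add BLUE to get BBRRBBB; options L={ 0,1,5/4,11/8,23/16 } R={ 3/2,2 } -> 47/32
step 8: add RED to get BBRRBBBR; options L={ 0,1,5/4,11/8,23/16 } R={ 47/32,3/2,2 } -> 93/64
step 9: add RED to get BBRRBBBRR; options L={ 0,1,5/4,11/8,23/16 } R={ 93/64,47/32,3/2,2 } -> 185/128
step 10: add BLUE to get BBRRBBBRRB; options L={ 0,1,5/4,11/8,23/16,185/128 } R={ 93/64,47/32,3/2,2 } -> 371/256
step 11: add BLUE to get BBRRBBBRRBB; options L={ 0,1,5/4,11/8,23/16,185/128,371/256 } R={ 93/64,47/32,3/2,2 } -> 743/512
step 12: add BLUE to get BBRRBBBRRBBB; options L={ 0,1,5/4,11/8,23/16,185/128,371/256,743/512 } R={ 93/64,47/32,3/2,2 } -> 1487/1024
step 13: add RED to get BBRRBBBRRBBBR; options L={ 0,1,5/4,11/8,23/16,185/128,371/256,743/512 } R={ 1487/1024,93/64,47/32,3/2,2 } -> 2973/2048
step 14: add BLUE to get BBRRBBBRRBBBRB; options L={ 0,1,5/4,11/8,23/16,185/128,371/256,743/512,2973/2048 } R={ 1487/1024,93/64,47/32,3/2,2 } -> 5947/4096
step 15: add RED to get BBRRBBBRRBBBRBR; options L={ 0,1,5/4,11/8,23/16,185/128,371/256,743/512,2973/2048 } R={ 5947/4096,1487/1024,93/64,47/32,3/2,2 } -> 11893/8192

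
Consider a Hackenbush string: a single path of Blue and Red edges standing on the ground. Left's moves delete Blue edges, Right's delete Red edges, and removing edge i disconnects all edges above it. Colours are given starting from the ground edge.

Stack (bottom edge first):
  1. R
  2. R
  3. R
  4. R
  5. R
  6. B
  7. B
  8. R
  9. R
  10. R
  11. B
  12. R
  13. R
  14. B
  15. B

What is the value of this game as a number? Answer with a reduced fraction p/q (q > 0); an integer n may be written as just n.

Build val(s[:k]) for k = 1..15, string s = R R R R R B B R R R B R R B B.
val_1 [R]  L=[∅]  R=[0]  => -1
val_2 [RR]  L=[∅]  R=[-1,0]  => -2
val_3 [RRR]  L=[∅]  R=[-2,-1,0]  => -3
val_4 [RRRR]  L=[∅]  R=[-3,-2,-1,0]  => -4
val_5 [RRRRR]  L=[∅]  R=[-4,-3,-2,-1,0]  => -5
val_6 [RRRRRB]  L=[-5]  R=[-4,-3,-2,-1,0]  => -9/2
val_7 [RRRRRBB]  L=[-5,-9/2]  R=[-4,-3,-2,-1,0]  => -17/4
val_8 [RRRRRBBR]  L=[-5,-9/2]  R=[-17/4,-4,-3,-2,-1,0]  => -35/8
val_9 [RRRRRBBRR]  L=[-5,-9/2]  R=[-35/8,-17/4,-4,-3,-2,-1,0]  => -71/16
val_10 [RRRRRBBRRR]  L=[-5,-9/2]  R=[-71/16,-35/8,-17/4,-4,-3,-2,-1,0]  => -143/32
val_11 [RRRRRBBRRRB]  L=[-5,-9/2,-143/32]  R=[-71/16,-35/8,-17/4,-4,-3,-2,-1,0]  => -285/64
val_12 [RRRRRBBRRRBR]  L=[-5,-9/2,-143/32]  R=[-285/64,-71/16,-35/8,-17/4,-4,-3,-2,-1,0]  => -571/128
val_13 [RRRRRBBRRRBRR]  L=[-5,-9/2,-143/32]  R=[-571/128,-285/64,-71/16,-35/8,-17/4,-4,-3,-2,-1,0]  => -1143/256
val_14 [RRRRRBBRRRBRRB]  L=[-5,-9/2,-143/32,-1143/256]  R=[-571/128,-285/64,-71/16,-35/8,-17/4,-4,-3,-2,-1,0]  => -2285/512
val_15 [RRRRRBBRRRBRRBB]  L=[-5,-9/2,-143/32,-1143/256,-2285/512]  R=[-571/128,-285/64,-71/16,-35/8,-17/4,-4,-3,-2,-1,0]  => -4569/1024

-4569/1024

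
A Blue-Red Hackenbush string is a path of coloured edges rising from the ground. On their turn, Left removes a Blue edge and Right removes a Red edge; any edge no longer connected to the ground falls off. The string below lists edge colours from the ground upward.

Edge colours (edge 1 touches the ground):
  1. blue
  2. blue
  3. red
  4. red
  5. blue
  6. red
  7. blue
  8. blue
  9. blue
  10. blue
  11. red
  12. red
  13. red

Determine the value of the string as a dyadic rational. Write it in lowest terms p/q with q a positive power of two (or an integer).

edge 1 of 13 (blue): { 0 | · } -> 1
edge 2 of 13 (blue): { 0; 1 | · } -> 2
edge 3 of 13 (red): { 0; 1 | 2 } -> 3/2
edge 4 of 13 (red): { 0; 1 | 3/2; 2 } -> 5/4
edge 5 of 13 (blue): { 0; 1; 5/4 | 3/2; 2 } -> 11/8
edge 6 of 13 (red): { 0; 1; 5/4 | 11/8; 3/2; 2 } -> 21/16
edge 7 of 13 (blue): { 0; 1; 5/4; 21/16 | 11/8; 3/2; 2 } -> 43/32
edge 8 of 13 (blue): { 0; 1; 5/4; 21/16; 43/32 | 11/8; 3/2; 2 } -> 87/64
edge 9 of 13 (blue): { 0; 1; 5/4; 21/16; 43/32; 87/64 | 11/8; 3/2; 2 } -> 175/128
edge 10 of 13 (blue): { 0; 1; 5/4; 21/16; 43/32; 87/64; 175/128 | 11/8; 3/2; 2 } -> 351/256
edge 11 of 13 (red): { 0; 1; 5/4; 21/16; 43/32; 87/64; 175/128 | 351/256; 11/8; 3/2; 2 } -> 701/512
edge 12 of 13 (red): { 0; 1; 5/4; 21/16; 43/32; 87/64; 175/128 | 701/512; 351/256; 11/8; 3/2; 2 } -> 1401/1024
edge 13 of 13 (red): { 0; 1; 5/4; 21/16; 43/32; 87/64; 175/128 | 1401/1024; 701/512; 351/256; 11/8; 3/2; 2 } -> 2801/2048

2801/2048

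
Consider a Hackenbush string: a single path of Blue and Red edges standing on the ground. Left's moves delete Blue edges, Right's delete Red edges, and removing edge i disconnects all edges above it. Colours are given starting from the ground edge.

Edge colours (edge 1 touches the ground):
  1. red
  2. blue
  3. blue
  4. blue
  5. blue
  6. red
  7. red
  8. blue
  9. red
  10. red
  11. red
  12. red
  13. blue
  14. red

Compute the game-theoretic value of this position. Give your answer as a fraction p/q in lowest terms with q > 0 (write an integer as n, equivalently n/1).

Recurse on prefixes of the 14-edge string red blue blue blue blue red red blue red red red red blue red:
1 of 14 · r · max L −∞ · min R 0 => -1
2 of 14 · rb · max L -1 · min R 0 => -1/2
3 of 14 · rbb · max L -1/2 · min R 0 => -1/4
4 of 14 · rbbb · max L -1/4 · min R 0 => -1/8
5 of 14 · rbbbb · max L -1/8 · min R 0 => -1/16
6 of 14 · rbbbbr · max L -1/8 · min R -1/16 => -3/32
7 of 14 · rbbbbrr · max L -1/8 · min R -3/32 => -7/64
8 of 14 · rbbbbrrb · max L -7/64 · min R -3/32 => -13/128
9 of 14 · rbbbbrrbr · max L -7/64 · min R -13/128 => -27/256
10 of 14 · rbbbbrrbrr · max L -7/64 · min R -27/256 => -55/512
11 of 14 · rbbbbrrbrrr · max L -7/64 · min R -55/512 => -111/1024
12 of 14 · rbbbbrrbrrrr · max L -7/64 · min R -111/1024 => -223/2048
13 of 14 · rbbbbrrbrrrrb · max L -223/2048 · min R -111/1024 => -445/4096
14 of 14 · rbbbbrrbrrrrbr · max L -223/2048 · min R -445/4096 => -891/8192

-891/8192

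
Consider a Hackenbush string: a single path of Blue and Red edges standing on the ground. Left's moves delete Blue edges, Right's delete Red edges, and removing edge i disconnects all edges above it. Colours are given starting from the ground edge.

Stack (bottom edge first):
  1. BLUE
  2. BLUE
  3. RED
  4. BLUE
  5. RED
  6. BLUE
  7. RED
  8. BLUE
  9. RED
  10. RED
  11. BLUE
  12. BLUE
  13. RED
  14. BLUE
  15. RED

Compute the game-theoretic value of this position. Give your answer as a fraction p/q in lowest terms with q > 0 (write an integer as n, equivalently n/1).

13621/8192

B: Left { 0 }, Right { — } → simplest 1
BB: Left { 0 1 }, Right { — } → simplest 2
BBR: Left { 0 1 }, Right { 2 } → simplest 3/2
BBRB: Left { 0 1 3/2 }, Right { 2 } → simplest 7/4
BBRBR: Left { 0 1 3/2 }, Right { 7/4 2 } → simplest 13/8
BBRBRB: Left { 0 1 3/2 13/8 }, Right { 7/4 2 } → simplest 27/16
BBRBRBR: Left { 0 1 3/2 13/8 }, Right { 27/16 7/4 2 } → simplest 53/32
BBRBRBRB: Left { 0 1 3/2 13/8 53/32 }, Right { 27/16 7/4 2 } → simplest 107/64
BBRBRBRBR: Left { 0 1 3/2 13/8 53/32 }, Right { 107/64 27/16 7/4 2 } → simplest 213/128
BBRBRBRBRR: Left { 0 1 3/2 13/8 53/32 }, Right { 213/128 107/64 27/16 7/4 2 } → simplest 425/256
BBRBRBRBRRB: Left { 0 1 3/2 13/8 53/32 425/256 }, Right { 213/128 107/64 27/16 7/4 2 } → simplest 851/512
BBRBRBRBRRBB: Left { 0 1 3/2 13/8 53/32 425/256 851/512 }, Right { 213/128 107/64 27/16 7/4 2 } → simplest 1703/1024
BBRBRBRBRRBBR: Left { 0 1 3/2 13/8 53/32 425/256 851/512 }, Right { 1703/1024 213/128 107/64 27/16 7/4 2 } → simplest 3405/2048
BBRBRBRBRRBBRB: Left { 0 1 3/2 13/8 53/32 425/256 851/512 3405/2048 }, Right { 1703/1024 213/128 107/64 27/16 7/4 2 } → simplest 6811/4096
BBRBRBRBRRBBRBR: Left { 0 1 3/2 13/8 53/32 425/256 851/512 3405/2048 }, Right { 6811/4096 1703/1024 213/128 107/64 27/16 7/4 2 } → simplest 13621/8192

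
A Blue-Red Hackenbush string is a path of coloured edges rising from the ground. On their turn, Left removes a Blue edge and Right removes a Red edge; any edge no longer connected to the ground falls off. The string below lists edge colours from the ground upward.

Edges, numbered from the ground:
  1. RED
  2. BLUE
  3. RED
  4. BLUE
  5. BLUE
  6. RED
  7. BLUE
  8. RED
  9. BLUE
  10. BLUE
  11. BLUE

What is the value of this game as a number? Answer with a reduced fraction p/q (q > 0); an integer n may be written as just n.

-593/1024

R: Left { (no moves) }, Right { 0 } gives simplest -1
RB: Left { -1 }, Right { 0 } gives simplest -1/2
RBR: Left { -1 }, Right { -1/2 0 } gives simplest -3/4
RBRB: Left { -1 -3/4 }, Right { -1/2 0 } gives simplest -5/8
RBRBB: Left { -1 -3/4 -5/8 }, Right { -1/2 0 } gives simplest -9/16
RBRBBR: Left { -1 -3/4 -5/8 }, Right { -9/16 -1/2 0 } gives simplest -19/32
RBRBBRB: Left { -1 -3/4 -5/8 -19/32 }, Right { -9/16 -1/2 0 } gives simplest -37/64
RBRBBRBR: Left { -1 -3/4 -5/8 -19/32 }, Right { -37/64 -9/16 -1/2 0 } gives simplest -75/128
RBRBBRBRB: Left { -1 -3/4 -5/8 -19/32 -75/128 }, Right { -37/64 -9/16 -1/2 0 } gives simplest -149/256
RBRBBRBRBB: Left { -1 -3/4 -5/8 -19/32 -75/128 -149/256 }, Right { -37/64 -9/16 -1/2 0 } gives simplest -297/512
RBRBBRBRBBB: Left { -1 -3/4 -5/8 -19/32 -75/128 -149/256 -297/512 }, Right { -37/64 -9/16 -1/2 0 } gives simplest -593/1024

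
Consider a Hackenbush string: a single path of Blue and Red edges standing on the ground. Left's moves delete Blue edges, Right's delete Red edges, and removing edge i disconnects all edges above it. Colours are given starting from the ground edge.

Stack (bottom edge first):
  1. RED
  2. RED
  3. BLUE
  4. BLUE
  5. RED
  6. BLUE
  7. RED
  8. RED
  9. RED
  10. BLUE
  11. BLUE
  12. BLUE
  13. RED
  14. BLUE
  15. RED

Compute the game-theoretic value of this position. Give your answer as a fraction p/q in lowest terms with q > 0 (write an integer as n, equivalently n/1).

-11147/8192

1 of 15 · R · max L −∞ · min R 0 = -1
2 of 15 · RR · max L −∞ · min R -1 = -2
3 of 15 · RRB · max L -2 · min R -1 = -3/2
4 of 15 · RRBB · max L -3/2 · min R -1 = -5/4
5 of 15 · RRBBR · max L -3/2 · min R -5/4 = -11/8
6 of 15 · RRBBRB · max L -11/8 · min R -5/4 = -21/16
7 of 15 · RRBBRBR · max L -11/8 · min R -21/16 = -43/32
8 of 15 · RRBBRBRR · max L -11/8 · min R -43/32 = -87/64
9 of 15 · RRBBRBRRR · max L -11/8 · min R -87/64 = -175/128
10 of 15 · RRBBRBRRRB · max L -175/128 · min R -87/64 = -349/256
11 of 15 · RRBBRBRRRBB · max L -349/256 · min R -87/64 = -697/512
12 of 15 · RRBBRBRRRBBB · max L -697/512 · min R -87/64 = -1393/1024
13 of 15 · RRBBRBRRRBBBR · max L -697/512 · min R -1393/1024 = -2787/2048
14 of 15 · RRBBRBRRRBBBRB · max L -2787/2048 · min R -1393/1024 = -5573/4096
15 of 15 · RRBBRBRRRBBBRBR · max L -2787/2048 · min R -5573/4096 = -11147/8192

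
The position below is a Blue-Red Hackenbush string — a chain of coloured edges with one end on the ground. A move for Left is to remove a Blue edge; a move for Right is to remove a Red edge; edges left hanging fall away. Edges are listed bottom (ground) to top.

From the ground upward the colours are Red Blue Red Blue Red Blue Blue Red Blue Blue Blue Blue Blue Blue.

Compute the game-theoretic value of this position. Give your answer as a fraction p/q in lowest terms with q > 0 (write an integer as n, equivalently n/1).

Prefix values for Red Blue Red Blue Red Blue Blue Red Blue Blue Blue Blue Blue Blue via {L|R} + simplicity:
val(R) = { — | 0 } — -1
val(RB) = { -1 | 0 } — -1/2
val(RBR) = { -1 | -1/2,0 } — -3/4
val(RBRB) = { -1,-3/4 | -1/2,0 } — -5/8
val(RBRBR) = { -1,-3/4 | -5/8,-1/2,0 } — -11/16
val(RBRBRB) = { -1,-3/4,-11/16 | -5/8,-1/2,0 } — -21/32
val(RBRBRBB) = { -1,-3/4,-11/16,-21/32 | -5/8,-1/2,0 } — -41/64
val(RBRBRBBR) = { -1,-3/4,-11/16,-21/32 | -41/64,-5/8,-1/2,0 } — -83/128
val(RBRBRBBRB) = { -1,-3/4,-11/16,-21/32,-83/128 | -41/64,-5/8,-1/2,0 } — -165/256
val(RBRBRBBRBB) = { -1,-3/4,-11/16,-21/32,-83/128,-165/256 | -41/64,-5/8,-1/2,0 } — -329/512
val(RBRBRBBRBBB) = { -1,-3/4,-11/16,-21/32,-83/128,-165/256,-329/512 | -41/64,-5/8,-1/2,0 } — -657/1024
val(RBRBRBBRBBBB) = { -1,-3/4,-11/16,-21/32,-83/128,-165/256,-329/512,-657/1024 | -41/64,-5/8,-1/2,0 } — -1313/2048
val(RBRBRBBRBBBBB) = { -1,-3/4,-11/16,-21/32,-83/128,-165/256,-329/512,-657/1024,-1313/2048 | -41/64,-5/8,-1/2,0 } — -2625/4096
val(RBRBRBBRBBBBBB) = { -1,-3/4,-11/16,-21/32,-83/128,-165/256,-329/512,-657/1024,-1313/2048,-2625/4096 | -41/64,-5/8,-1/2,0 } — -5249/8192

-5249/8192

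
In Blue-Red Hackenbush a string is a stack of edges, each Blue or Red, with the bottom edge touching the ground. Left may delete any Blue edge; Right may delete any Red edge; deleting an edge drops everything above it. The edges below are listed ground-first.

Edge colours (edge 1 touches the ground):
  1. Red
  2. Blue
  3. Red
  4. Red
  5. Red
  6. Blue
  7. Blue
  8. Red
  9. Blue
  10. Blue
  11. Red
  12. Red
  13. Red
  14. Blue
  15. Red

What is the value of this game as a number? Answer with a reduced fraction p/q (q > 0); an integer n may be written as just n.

-14651/16384

Recurse on prefixes of the 15-edge string Red Blue Red Red Red Blue Blue Red Blue Blue Red Red Red Blue Red:
v(R) = { — | 0 } so -1
v(RB) = { -1 | 0 } so -1/2
v(RBR) = { -1 | -1/2 0 } so -3/4
v(RBRR) = { -1 | -3/4 -1/2 0 } so -7/8
v(RBRRR) = { -1 | -7/8 -3/4 -1/2 0 } so -15/16
v(RBRRRB) = { -1 -15/16 | -7/8 -3/4 -1/2 0 } so -29/32
v(RBRRRBB) = { -1 -15/16 -29/32 | -7/8 -3/4 -1/2 0 } so -57/64
v(RBRRRBBR) = { -1 -15/16 -29/32 | -57/64 -7/8 -3/4 -1/2 0 } so -115/128
v(RBRRRBBRB) = { -1 -15/16 -29/32 -115/128 | -57/64 -7/8 -3/4 -1/2 0 } so -229/256
v(RBRRRBBRBB) = { -1 -15/16 -29/32 -115/128 -229/256 | -57/64 -7/8 -3/4 -1/2 0 } so -457/512
v(RBRRRBBRBBR) = { -1 -15/16 -29/32 -115/128 -229/256 | -457/512 -57/64 -7/8 -3/4 -1/2 0 } so -915/1024
v(RBRRRBBRBBRR) = { -1 -15/16 -29/32 -115/128 -229/256 | -915/1024 -457/512 -57/64 -7/8 -3/4 -1/2 0 } so -1831/2048
v(RBRRRBBRBBRRR) = { -1 -15/16 -29/32 -115/128 -229/256 | -1831/2048 -915/1024 -457/512 -57/64 -7/8 -3/4 -1/2 0 } so -3663/4096
v(RBRRRBBRBBRRRB) = { -1 -15/16 -29/32 -115/128 -229/256 -3663/4096 | -1831/2048 -915/1024 -457/512 -57/64 -7/8 -3/4 -1/2 0 } so -7325/8192
v(RBRRRBBRBBRRRBR) = { -1 -15/16 -29/32 -115/128 -229/256 -3663/4096 | -7325/8192 -1831/2048 -915/1024 -457/512 -57/64 -7/8 -3/4 -1/2 0 } so -14651/16384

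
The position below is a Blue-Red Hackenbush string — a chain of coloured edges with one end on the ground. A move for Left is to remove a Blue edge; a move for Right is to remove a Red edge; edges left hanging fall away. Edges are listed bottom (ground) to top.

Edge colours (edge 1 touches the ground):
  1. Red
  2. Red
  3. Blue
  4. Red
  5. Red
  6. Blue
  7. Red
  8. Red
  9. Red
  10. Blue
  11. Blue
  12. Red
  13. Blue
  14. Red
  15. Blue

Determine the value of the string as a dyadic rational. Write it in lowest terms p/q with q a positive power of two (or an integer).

Prefix values for Red Red Blue Red Red Blue Red Red Red Blue Blue Red Blue Red Blue via {L|R} + simplicity:
val_1 [R]  L=[]  R=[0]  => -1
val_2 [RR]  L=[]  R=[-1; 0]  => -2
val_3 [RRB]  L=[-2]  R=[-1; 0]  => -3/2
val_4 [RRBR]  L=[-2]  R=[-3/2; -1; 0]  => -7/4
val_5 [RRBRR]  L=[-2]  R=[-7/4; -3/2; -1; 0]  => -15/8
val_6 [RRBRRB]  L=[-2; -15/8]  R=[-7/4; -3/2; -1; 0]  => -29/16
val_7 [RRBRRBR]  L=[-2; -15/8]  R=[-29/16; -7/4; -3/2; -1; 0]  => -59/32
val_8 [RRBRRBRR]  L=[-2; -15/8]  R=[-59/32; -29/16; -7/4; -3/2; -1; 0]  => -119/64
val_9 [RRBRRBRRR]  L=[-2; -15/8]  R=[-119/64; -59/32; -29/16; -7/4; -3/2; -1; 0]  => -239/128
val_10 [RRBRRBRRRB]  L=[-2; -15/8; -239/128]  R=[-119/64; -59/32; -29/16; -7/4; -3/2; -1; 0]  => -477/256
val_11 [RRBRRBRRRBB]  L=[-2; -15/8; -239/128; -477/256]  R=[-119/64; -59/32; -29/16; -7/4; -3/2; -1; 0]  => -953/512
val_12 [RRBRRBRRRBBR]  L=[-2; -15/8; -239/128; -477/256]  R=[-953/512; -119/64; -59/32; -29/16; -7/4; -3/2; -1; 0]  => -1907/1024
val_13 [RRBRRBRRRBBRB]  L=[-2; -15/8; -239/128; -477/256; -1907/1024]  R=[-953/512; -119/64; -59/32; -29/16; -7/4; -3/2; -1; 0]  => -3813/2048
val_14 [RRBRRBRRRBBRBR]  L=[-2; -15/8; -239/128; -477/256; -1907/1024]  R=[-3813/2048; -953/512; -119/64; -59/32; -29/16; -7/4; -3/2; -1; 0]  => -7627/4096
val_15 [RRBRRBRRRBBRBRB]  L=[-2; -15/8; -239/128; -477/256; -1907/1024; -7627/4096]  R=[-3813/2048; -953/512; -119/64; -59/32; -29/16; -7/4; -3/2; -1; 0]  => -15253/8192

-15253/8192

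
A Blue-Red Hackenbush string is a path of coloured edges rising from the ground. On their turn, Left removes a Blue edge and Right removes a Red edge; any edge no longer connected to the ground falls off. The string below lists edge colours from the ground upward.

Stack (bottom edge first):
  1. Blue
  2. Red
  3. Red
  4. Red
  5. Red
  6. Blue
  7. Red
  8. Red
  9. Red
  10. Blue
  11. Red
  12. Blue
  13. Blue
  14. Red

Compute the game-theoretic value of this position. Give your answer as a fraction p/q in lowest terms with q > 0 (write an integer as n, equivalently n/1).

Recurse on prefixes of the 14-edge string Blue Red Red Red Red Blue Red Red Red Blue Red Blue Blue Red:
step 1: add Blue to get B; options L={ 0 } R={  } = 1
step 2: add Red to get BR; options L={ 0 } R={ 1 } = 1/2
step 3: add Red to get BRR; options L={ 0 } R={ 1/2, 1 } = 1/4
step 4: add Red to get BRRR; options L={ 0 } R={ 1/4, 1/2, 1 } = 1/8
step 5: add Red to get BRRRR; options L={ 0 } R={ 1/8, 1/4, 1/2, 1 } = 1/16
step 6: add Blue to get BRRRRB; options L={ 0, 1/16 } R={ 1/8, 1/4, 1/2, 1 } = 3/32
step 7: add Red to get BRRRRBR; options L={ 0, 1/16 } R={ 3/32, 1/8, 1/4, 1/2, 1 } = 5/64
step 8: add Red to get BRRRRBRR; options L={ 0, 1/16 } R={ 5/64, 3/32, 1/8, 1/4, 1/2, 1 } = 9/128
step 9: add Red to get BRRRRBRRR; options L={ 0, 1/16 } R={ 9/128, 5/64, 3/32, 1/8, 1/4, 1/2, 1 } = 17/256
step 10: add Blue to get BRRRRBRRRB; options L={ 0, 1/16, 17/256 } R={ 9/128, 5/64, 3/32, 1/8, 1/4, 1/2, 1 } = 35/512
step 11: add Red to get BRRRRBRRRBR; options L={ 0, 1/16, 17/256 } R={ 35/512, 9/128, 5/64, 3/32, 1/8, 1/4, 1/2, 1 } = 69/1024
step 12: add Blue to get BRRRRBRRRBRB; options L={ 0, 1/16, 17/256, 69/1024 } R={ 35/512, 9/128, 5/64, 3/32, 1/8, 1/4, 1/2, 1 } = 139/2048
step 13: add Blue to get BRRRRBRRRBRBB; options L={ 0, 1/16, 17/256, 69/1024, 139/2048 } R={ 35/512, 9/128, 5/64, 3/32, 1/8, 1/4, 1/2, 1 } = 279/4096
step 14: add Red to get BRRRRBRRRBRBBR; options L={ 0, 1/16, 17/256, 69/1024, 139/2048 } R={ 279/4096, 35/512, 9/128, 5/64, 3/32, 1/8, 1/4, 1/2, 1 } = 557/8192

557/8192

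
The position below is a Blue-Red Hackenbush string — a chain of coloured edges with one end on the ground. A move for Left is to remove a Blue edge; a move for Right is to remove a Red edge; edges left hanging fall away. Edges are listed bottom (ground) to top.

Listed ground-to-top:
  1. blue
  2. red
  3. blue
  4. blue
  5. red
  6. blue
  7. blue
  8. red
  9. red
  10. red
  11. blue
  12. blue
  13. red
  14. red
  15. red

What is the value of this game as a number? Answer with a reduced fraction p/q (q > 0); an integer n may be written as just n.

13873/16384

step 1: add blue to get b; options L={ 0 } R={ — } -> 1
step 2: add red to get br; options L={ 0 } R={ 1 } -> 1/2
step 3: add blue to get brb; options L={ 0; 1/2 } R={ 1 } -> 3/4
step 4: add blue to get brbb; options L={ 0; 1/2; 3/4 } R={ 1 } -> 7/8
step 5: add red to get brbbr; options L={ 0; 1/2; 3/4 } R={ 7/8; 1 } -> 13/16
step 6: add blue to get brbbrb; options L={ 0; 1/2; 3/4; 13/16 } R={ 7/8; 1 } -> 27/32
step 7: add blue to get brbbrbb; options L={ 0; 1/2; 3/4; 13/16; 27/32 } R={ 7/8; 1 } -> 55/64
step 8: add red to get brbbrbbr; options L={ 0; 1/2; 3/4; 13/16; 27/32 } R={ 55/64; 7/8; 1 } -> 109/128
step 9: add red to get brbbrbbrr; options L={ 0; 1/2; 3/4; 13/16; 27/32 } R={ 109/128; 55/64; 7/8; 1 } -> 217/256
step 10: add red to get brbbrbbrrr; options L={ 0; 1/2; 3/4; 13/16; 27/32 } R={ 217/256; 109/128; 55/64; 7/8; 1 } -> 433/512
step 11: add blue to get brbbrbbrrrb; options L={ 0; 1/2; 3/4; 13/16; 27/32; 433/512 } R={ 217/256; 109/128; 55/64; 7/8; 1 } -> 867/1024
step 12: add blue to get brbbrbbrrrbb; options L={ 0; 1/2; 3/4; 13/16; 27/32; 433/512; 867/1024 } R={ 217/256; 109/128; 55/64; 7/8; 1 } -> 1735/2048
step 13: add red to get brbbrbbrrrbbr; options L={ 0; 1/2; 3/4; 13/16; 27/32; 433/512; 867/1024 } R={ 1735/2048; 217/256; 109/128; 55/64; 7/8; 1 } -> 3469/4096
step 14: add red to get brbbrbbrrrbbrr; options L={ 0; 1/2; 3/4; 13/16; 27/32; 433/512; 867/1024 } R={ 3469/4096; 1735/2048; 217/256; 109/128; 55/64; 7/8; 1 } -> 6937/8192
step 15: add red to get brbbrbbrrrbbrrr; options L={ 0; 1/2; 3/4; 13/16; 27/32; 433/512; 867/1024 } R={ 6937/8192; 3469/4096; 1735/2048; 217/256; 109/128; 55/64; 7/8; 1 } -> 13873/16384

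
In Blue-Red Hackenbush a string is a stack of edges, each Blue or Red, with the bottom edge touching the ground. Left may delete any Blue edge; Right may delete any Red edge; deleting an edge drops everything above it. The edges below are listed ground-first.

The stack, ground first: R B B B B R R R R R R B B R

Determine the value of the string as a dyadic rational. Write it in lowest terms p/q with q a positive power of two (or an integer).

-1011/8192

Recurse on prefixes of the 14-edge string R B B B B R R R R R R B B R:
g_1 [R]  L=[none]  R=[0]  = -1
g_2 [RB]  L=[-1]  R=[0]  = -1/2
g_3 [RBB]  L=[-1,-1/2]  R=[0]  = -1/4
g_4 [RBBB]  L=[-1,-1/2,-1/4]  R=[0]  = -1/8
g_5 [RBBBB]  L=[-1,-1/2,-1/4,-1/8]  R=[0]  = -1/16
g_6 [RBBBBR]  L=[-1,-1/2,-1/4,-1/8]  R=[-1/16,0]  = -3/32
g_7 [RBBBBRR]  L=[-1,-1/2,-1/4,-1/8]  R=[-3/32,-1/16,0]  = -7/64
g_8 [RBBBBRRR]  L=[-1,-1/2,-1/4,-1/8]  R=[-7/64,-3/32,-1/16,0]  = -15/128
g_9 [RBBBBRRRR]  L=[-1,-1/2,-1/4,-1/8]  R=[-15/128,-7/64,-3/32,-1/16,0]  = -31/256
g_10 [RBBBBRRRRR]  L=[-1,-1/2,-1/4,-1/8]  R=[-31/256,-15/128,-7/64,-3/32,-1/16,0]  = -63/512
g_11 [RBBBBRRRRRR]  L=[-1,-1/2,-1/4,-1/8]  R=[-63/512,-31/256,-15/128,-7/64,-3/32,-1/16,0]  = -127/1024
g_12 [RBBBBRRRRRRB]  L=[-1,-1/2,-1/4,-1/8,-127/1024]  R=[-63/512,-31/256,-15/128,-7/64,-3/32,-1/16,0]  = -253/2048
g_13 [RBBBBRRRRRRBB]  L=[-1,-1/2,-1/4,-1/8,-127/1024,-253/2048]  R=[-63/512,-31/256,-15/128,-7/64,-3/32,-1/16,0]  = -505/4096
g_14 [RBBBBRRRRRRBBR]  L=[-1,-1/2,-1/4,-1/8,-127/1024,-253/2048]  R=[-505/4096,-63/512,-31/256,-15/128,-7/64,-3/32,-1/16,0]  = -1011/8192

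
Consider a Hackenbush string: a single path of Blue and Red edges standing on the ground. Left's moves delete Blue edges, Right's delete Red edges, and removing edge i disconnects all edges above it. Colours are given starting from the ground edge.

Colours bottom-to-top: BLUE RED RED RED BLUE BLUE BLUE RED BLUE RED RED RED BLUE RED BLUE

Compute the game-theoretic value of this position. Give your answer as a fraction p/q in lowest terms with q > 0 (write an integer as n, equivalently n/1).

G_1 [B]  L=[0]  R=[(no moves)]  ⇒ 1
G_2 [BR]  L=[0]  R=[1]  ⇒ 1/2
G_3 [BRR]  L=[0]  R=[1/2,1]  ⇒ 1/4
G_4 [BRRR]  L=[0]  R=[1/4,1/2,1]  ⇒ 1/8
G_5 [BRRRB]  L=[0,1/8]  R=[1/4,1/2,1]  ⇒ 3/16
G_6 [BRRRBB]  L=[0,1/8,3/16]  R=[1/4,1/2,1]  ⇒ 7/32
G_7 [BRRRBBB]  L=[0,1/8,3/16,7/32]  R=[1/4,1/2,1]  ⇒ 15/64
G_8 [BRRRBBBR]  L=[0,1/8,3/16,7/32]  R=[15/64,1/4,1/2,1]  ⇒ 29/128
G_9 [BRRRBBBRB]  L=[0,1/8,3/16,7/32,29/128]  R=[15/64,1/4,1/2,1]  ⇒ 59/256
G_10 [BRRRBBBRBR]  L=[0,1/8,3/16,7/32,29/128]  R=[59/256,15/64,1/4,1/2,1]  ⇒ 117/512
G_11 [BRRRBBBRBRR]  L=[0,1/8,3/16,7/32,29/128]  R=[117/512,59/256,15/64,1/4,1/2,1]  ⇒ 233/1024
G_12 [BRRRBBBRBRRR]  L=[0,1/8,3/16,7/32,29/128]  R=[233/1024,117/512,59/256,15/64,1/4,1/2,1]  ⇒ 465/2048
G_13 [BRRRBBBRBRRRB]  L=[0,1/8,3/16,7/32,29/128,465/2048]  R=[233/1024,117/512,59/256,15/64,1/4,1/2,1]  ⇒ 931/4096
G_14 [BRRRBBBRBRRRBR]  L=[0,1/8,3/16,7/32,29/128,465/2048]  R=[931/4096,233/1024,117/512,59/256,15/64,1/4,1/2,1]  ⇒ 1861/8192
G_15 [BRRRBBBRBRRRBRB]  L=[0,1/8,3/16,7/32,29/128,465/2048,1861/8192]  R=[931/4096,233/1024,117/512,59/256,15/64,1/4,1/2,1]  ⇒ 3723/16384

3723/16384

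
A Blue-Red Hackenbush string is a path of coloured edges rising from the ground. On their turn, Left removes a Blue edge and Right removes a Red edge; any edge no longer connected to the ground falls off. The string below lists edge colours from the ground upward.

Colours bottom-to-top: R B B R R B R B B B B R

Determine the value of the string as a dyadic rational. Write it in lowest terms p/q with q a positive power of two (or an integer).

-835/2048

v_1 [R]  L=[·]  R=[0]  -> -1
v_2 [RB]  L=[-1]  R=[0]  -> -1/2
v_3 [RBB]  L=[-1,-1/2]  R=[0]  -> -1/4
v_4 [RBBR]  L=[-1,-1/2]  R=[-1/4,0]  -> -3/8
v_5 [RBBRR]  L=[-1,-1/2]  R=[-3/8,-1/4,0]  -> -7/16
v_6 [RBBRRB]  L=[-1,-1/2,-7/16]  R=[-3/8,-1/4,0]  -> -13/32
v_7 [RBBRRBR]  L=[-1,-1/2,-7/16]  R=[-13/32,-3/8,-1/4,0]  -> -27/64
v_8 [RBBRRBRB]  L=[-1,-1/2,-7/16,-27/64]  R=[-13/32,-3/8,-1/4,0]  -> -53/128
v_9 [RBBRRBRBB]  L=[-1,-1/2,-7/16,-27/64,-53/128]  R=[-13/32,-3/8,-1/4,0]  -> -105/256
v_10 [RBBRRBRBBB]  L=[-1,-1/2,-7/16,-27/64,-53/128,-105/256]  R=[-13/32,-3/8,-1/4,0]  -> -209/512
v_11 [RBBRRBRBBBB]  L=[-1,-1/2,-7/16,-27/64,-53/128,-105/256,-209/512]  R=[-13/32,-3/8,-1/4,0]  -> -417/1024
v_12 [RBBRRBRBBBBR]  L=[-1,-1/2,-7/16,-27/64,-53/128,-105/256,-209/512]  R=[-417/1024,-13/32,-3/8,-1/4,0]  -> -835/2048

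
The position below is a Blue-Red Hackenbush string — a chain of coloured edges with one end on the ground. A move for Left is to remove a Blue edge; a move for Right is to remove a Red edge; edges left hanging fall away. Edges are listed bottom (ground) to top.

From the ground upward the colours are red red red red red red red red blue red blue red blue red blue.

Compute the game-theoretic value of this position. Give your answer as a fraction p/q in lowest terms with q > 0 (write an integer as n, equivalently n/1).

-981/128

1 of 15 · r · max L −∞ · min R 0 gives -1
2 of 15 · rr · max L −∞ · min R -1 gives -2
3 of 15 · rrr · max L −∞ · min R -2 gives -3
4 of 15 · rrrr · max L −∞ · min R -3 gives -4
5 of 15 · rrrrr · max L −∞ · min R -4 gives -5
6 of 15 · rrrrrr · max L −∞ · min R -5 gives -6
7 of 15 · rrrrrrr · max L −∞ · min R -6 gives -7
8 of 15 · rrrrrrrr · max L −∞ · min R -7 gives -8
9 of 15 · rrrrrrrrb · max L -8 · min R -7 gives -15/2
10 of 15 · rrrrrrrrbr · max L -8 · min R -15/2 gives -31/4
11 of 15 · rrrrrrrrbrb · max L -31/4 · min R -15/2 gives -61/8
12 of 15 · rrrrrrrrbrbr · max L -31/4 · min R -61/8 gives -123/16
13 of 15 · rrrrrrrrbrbrb · max L -123/16 · min R -61/8 gives -245/32
14 of 15 · rrrrrrrrbrbrbr · max L -123/16 · min R -245/32 gives -491/64
15 of 15 · rrrrrrrrbrbrbrb · max L -491/64 · min R -245/32 gives -981/128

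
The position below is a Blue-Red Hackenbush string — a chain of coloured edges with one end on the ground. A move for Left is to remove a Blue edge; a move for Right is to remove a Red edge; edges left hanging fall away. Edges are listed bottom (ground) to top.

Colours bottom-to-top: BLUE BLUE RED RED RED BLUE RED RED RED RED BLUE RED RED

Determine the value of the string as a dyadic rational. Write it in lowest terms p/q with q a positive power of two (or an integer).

Prefix values for BLUE BLUE RED RED RED BLUE RED RED RED RED BLUE RED RED via {L|R} + simplicity:
val(B) = { 0 | ∅ } => 1
val(BB) = { 0; 1 | ∅ } => 2
val(BBR) = { 0; 1 | 2 } => 3/2
val(BBRR) = { 0; 1 | 3/2; 2 } => 5/4
val(BBRRR) = { 0; 1 | 5/4; 3/2; 2 } => 9/8
val(BBRRRB) = { 0; 1; 9/8 | 5/4; 3/2; 2 } => 19/16
val(BBRRRBR) = { 0; 1; 9/8 | 19/16; 5/4; 3/2; 2 } => 37/32
val(BBRRRBRR) = { 0; 1; 9/8 | 37/32; 19/16; 5/4; 3/2; 2 } => 73/64
val(BBRRRBRRR) = { 0; 1; 9/8 | 73/64; 37/32; 19/16; 5/4; 3/2; 2 } => 145/128
val(BBRRRBRRRR) = { 0; 1; 9/8 | 145/128; 73/64; 37/32; 19/16; 5/4; 3/2; 2 } => 289/256
val(BBRRRBRRRRB) = { 0; 1; 9/8; 289/256 | 145/128; 73/64; 37/32; 19/16; 5/4; 3/2; 2 } => 579/512
val(BBRRRBRRRRBR) = { 0; 1; 9/8; 289/256 | 579/512; 145/128; 73/64; 37/32; 19/16; 5/4; 3/2; 2 } => 1157/1024
val(BBRRRBRRRRBRR) = { 0; 1; 9/8; 289/256 | 1157/1024; 579/512; 145/128; 73/64; 37/32; 19/16; 5/4; 3/2; 2 } => 2313/2048

2313/2048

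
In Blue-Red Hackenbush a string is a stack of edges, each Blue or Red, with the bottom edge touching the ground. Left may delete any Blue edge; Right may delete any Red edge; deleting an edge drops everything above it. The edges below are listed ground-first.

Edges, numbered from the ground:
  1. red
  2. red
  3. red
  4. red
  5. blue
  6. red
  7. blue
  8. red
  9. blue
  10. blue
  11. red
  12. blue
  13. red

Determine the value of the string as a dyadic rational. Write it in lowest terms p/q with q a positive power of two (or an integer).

1 of 13 · r · max L −∞ · min R 0 → -1
2 of 13 · rr · max L −∞ · min R -1 → -2
3 of 13 · rrr · max L −∞ · min R -2 → -3
4 of 13 · rrrr · max L −∞ · min R -3 → -4
5 of 13 · rrrrb · max L -4 · min R -3 → -7/2
6 of 13 · rrrrbr · max L -4 · min R -7/2 → -15/4
7 of 13 · rrrrbrb · max L -15/4 · min R -7/2 → -29/8
8 of 13 · rrrrbrbr · max L -15/4 · min R -29/8 → -59/16
9 of 13 · rrrrbrbrb · max L -59/16 · min R -29/8 → -117/32
10 of 13 · rrrrbrbrbb · max L -117/32 · min R -29/8 → -233/64
11 of 13 · rrrrbrbrbbr · max L -117/32 · min R -233/64 → -467/128
12 of 13 · rrrrbrbrbbrb · max L -467/128 · min R -233/64 → -933/256
13 of 13 · rrrrbrbrbbrbr · max L -467/128 · min R -933/256 → -1867/512

-1867/512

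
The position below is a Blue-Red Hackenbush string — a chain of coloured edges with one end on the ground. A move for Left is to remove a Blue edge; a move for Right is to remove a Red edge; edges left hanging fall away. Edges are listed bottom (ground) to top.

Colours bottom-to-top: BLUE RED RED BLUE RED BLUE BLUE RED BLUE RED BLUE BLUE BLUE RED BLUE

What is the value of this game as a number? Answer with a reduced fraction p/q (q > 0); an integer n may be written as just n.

5819/16384

Recurse on prefixes of the 15-edge string BLUE RED RED BLUE RED BLUE BLUE RED BLUE RED BLUE BLUE BLUE RED BLUE:
1 of 15 · B · max L 0 · min R +∞ — 1
2 of 15 · BR · max L 0 · min R 1 — 1/2
3 of 15 · BRR · max L 0 · min R 1/2 — 1/4
4 of 15 · BRRB · max L 1/4 · min R 1/2 — 3/8
5 of 15 · BRRBR · max L 1/4 · min R 3/8 — 5/16
6 of 15 · BRRBRB · max L 5/16 · min R 3/8 — 11/32
7 of 15 · BRRBRBB · max L 11/32 · min R 3/8 — 23/64
8 of 15 · BRRBRBBR · max L 11/32 · min R 23/64 — 45/128
9 of 15 · BRRBRBBRB · max L 45/128 · min R 23/64 — 91/256
10 of 15 · BRRBRBBRBR · max L 45/128 · min R 91/256 — 181/512
11 of 15 · BRRBRBBRBRB · max L 181/512 · min R 91/256 — 363/1024
12 of 15 · BRRBRBBRBRBB · max L 363/1024 · min R 91/256 — 727/2048
13 of 15 · BRRBRBBRBRBBB · max L 727/2048 · min R 91/256 — 1455/4096
14 of 15 · BRRBRBBRBRBBBR · max L 727/2048 · min R 1455/4096 — 2909/8192
15 of 15 · BRRBRBBRBRBBBRB · max L 2909/8192 · min R 1455/4096 — 5819/16384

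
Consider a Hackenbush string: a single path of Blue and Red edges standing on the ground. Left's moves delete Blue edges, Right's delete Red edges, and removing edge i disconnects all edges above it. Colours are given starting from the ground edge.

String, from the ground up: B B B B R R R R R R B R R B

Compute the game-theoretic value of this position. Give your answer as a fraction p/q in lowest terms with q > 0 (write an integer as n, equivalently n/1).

G(B) = { 0 | — } so 1
G(BB) = { 0,1 | — } so 2
G(BBB) = { 0,1,2 | — } so 3
G(BBBB) = { 0,1,2,3 | — } so 4
G(BBBBR) = { 0,1,2,3 | 4 } so 7/2
G(BBBBRR) = { 0,1,2,3 | 7/2,4 } so 13/4
G(BBBBRRR) = { 0,1,2,3 | 13/4,7/2,4 } so 25/8
G(BBBBRRRR) = { 0,1,2,3 | 25/8,13/4,7/2,4 } so 49/16
G(BBBBRRRRR) = { 0,1,2,3 | 49/16,25/8,13/4,7/2,4 } so 97/32
G(BBBBRRRRRR) = { 0,1,2,3 | 97/32,49/16,25/8,13/4,7/2,4 } so 193/64
G(BBBBRRRRRRB) = { 0,1,2,3,193/64 | 97/32,49/16,25/8,13/4,7/2,4 } so 387/128
G(BBBBRRRRRRBR) = { 0,1,2,3,193/64 | 387/128,97/32,49/16,25/8,13/4,7/2,4 } so 773/256
G(BBBBRRRRRRBRR) = { 0,1,2,3,193/64 | 773/256,387/128,97/32,49/16,25/8,13/4,7/2,4 } so 1545/512
G(BBBBRRRRRRBRRB) = { 0,1,2,3,193/64,1545/512 | 773/256,387/128,97/32,49/16,25/8,13/4,7/2,4 } so 3091/1024

3091/1024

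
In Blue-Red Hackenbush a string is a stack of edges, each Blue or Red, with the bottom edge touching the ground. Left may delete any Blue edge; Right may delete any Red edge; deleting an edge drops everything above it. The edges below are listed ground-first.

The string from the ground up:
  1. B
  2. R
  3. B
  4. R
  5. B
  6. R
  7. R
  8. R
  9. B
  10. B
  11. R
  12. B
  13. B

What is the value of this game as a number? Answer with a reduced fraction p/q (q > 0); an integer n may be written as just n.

Prefix values for B R B R B R R R B B R B B via {L|R} + simplicity:
1 of 13 · B · max L 0 · min R +∞ ⇒ 1
2 of 13 · BR · max L 0 · min R 1 ⇒ 1/2
3 of 13 · BRB · max L 1/2 · min R 1 ⇒ 3/4
4 of 13 · BRBR · max L 1/2 · min R 3/4 ⇒ 5/8
5 of 13 · BRBRB · max L 5/8 · min R 3/4 ⇒ 11/16
6 of 13 · BRBRBR · max L 5/8 · min R 11/16 ⇒ 21/32
7 of 13 · BRBRBRR · max L 5/8 · min R 21/32 ⇒ 41/64
8 of 13 · BRBRBRRR · max L 5/8 · min R 41/64 ⇒ 81/128
9 of 13 · BRBRBRRRB · max L 81/128 · min R 41/64 ⇒ 163/256
10 of 13 · BRBRBRRRBB · max L 163/256 · min R 41/64 ⇒ 327/512
11 of 13 · BRBRBRRRBBR · max L 163/256 · min R 327/512 ⇒ 653/1024
12 of 13 · BRBRBRRRBBRB · max L 653/1024 · min R 327/512 ⇒ 1307/2048
13 of 13 · BRBRBRRRBBRBB · max L 1307/2048 · min R 327/512 ⇒ 2615/4096

2615/4096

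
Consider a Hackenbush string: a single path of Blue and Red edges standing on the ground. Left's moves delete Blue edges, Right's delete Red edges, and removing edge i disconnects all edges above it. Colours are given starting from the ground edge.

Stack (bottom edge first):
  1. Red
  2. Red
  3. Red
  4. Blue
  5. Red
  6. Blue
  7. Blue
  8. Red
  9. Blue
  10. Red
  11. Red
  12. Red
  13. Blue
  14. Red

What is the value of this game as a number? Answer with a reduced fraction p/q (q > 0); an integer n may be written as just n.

-5307/2048

Recurse on prefixes of the 14-edge string Red Red Red Blue Red Blue Blue Red Blue Red Red Red Blue Red:
R: Left {  }, Right { 0 } ⇒ simplest -1
RR: Left {  }, Right { -1 0 } ⇒ simplest -2
RRR: Left {  }, Right { -2 -1 0 } ⇒ simplest -3
RRRB: Left { -3 }, Right { -2 -1 0 } ⇒ simplest -5/2
RRRBR: Left { -3 }, Right { -5/2 -2 -1 0 } ⇒ simplest -11/4
RRRBRB: Left { -3 -11/4 }, Right { -5/2 -2 -1 0 } ⇒ simplest -21/8
RRRBRBB: Left { -3 -11/4 -21/8 }, Right { -5/2 -2 -1 0 } ⇒ simplest -41/16
RRRBRBBR: Left { -3 -11/4 -21/8 }, Right { -41/16 -5/2 -2 -1 0 } ⇒ simplest -83/32
RRRBRBBRB: Left { -3 -11/4 -21/8 -83/32 }, Right { -41/16 -5/2 -2 -1 0 } ⇒ simplest -165/64
RRRBRBBRBR: Left { -3 -11/4 -21/8 -83/32 }, Right { -165/64 -41/16 -5/2 -2 -1 0 } ⇒ simplest -331/128
RRRBRBBRBRR: Left { -3 -11/4 -21/8 -83/32 }, Right { -331/128 -165/64 -41/16 -5/2 -2 -1 0 } ⇒ simplest -663/256
RRRBRBBRBRRR: Left { -3 -11/4 -21/8 -83/32 }, Right { -663/256 -331/128 -165/64 -41/16 -5/2 -2 -1 0 } ⇒ simplest -1327/512
RRRBRBBRBRRRB: Left { -3 -11/4 -21/8 -83/32 -1327/512 }, Right { -663/256 -331/128 -165/64 -41/16 -5/2 -2 -1 0 } ⇒ simplest -2653/1024
RRRBRBBRBRRRBR: Left { -3 -11/4 -21/8 -83/32 -1327/512 }, Right { -2653/1024 -663/256 -331/128 -165/64 -41/16 -5/2 -2 -1 0 } ⇒ simplest -5307/2048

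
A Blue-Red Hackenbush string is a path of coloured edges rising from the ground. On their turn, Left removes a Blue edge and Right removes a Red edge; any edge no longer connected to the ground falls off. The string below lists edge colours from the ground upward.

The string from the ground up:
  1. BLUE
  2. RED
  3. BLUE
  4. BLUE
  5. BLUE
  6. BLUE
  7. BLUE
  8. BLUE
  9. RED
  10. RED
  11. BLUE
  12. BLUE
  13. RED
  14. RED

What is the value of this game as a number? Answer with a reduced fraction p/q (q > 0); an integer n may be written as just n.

8089/8192

Recurse on prefixes of the 14-edge string BLUE RED BLUE BLUE BLUE BLUE BLUE BLUE RED RED BLUE BLUE RED RED:
g(B) = { 0 | none } — 1
g(BR) = { 0 | 1 } — 1/2
g(BRB) = { 0 1/2 | 1 } — 3/4
g(BRBB) = { 0 1/2 3/4 | 1 } — 7/8
g(BRBBB) = { 0 1/2 3/4 7/8 | 1 } — 15/16
g(BRBBBB) = { 0 1/2 3/4 7/8 15/16 | 1 } — 31/32
g(BRBBBBB) = { 0 1/2 3/4 7/8 15/16 31/32 | 1 } — 63/64
g(BRBBBBBB) = { 0 1/2 3/4 7/8 15/16 31/32 63/64 | 1 } — 127/128
g(BRBBBBBBR) = { 0 1/2 3/4 7/8 15/16 31/32 63/64 | 127/128 1 } — 253/256
g(BRBBBBBBRR) = { 0 1/2 3/4 7/8 15/16 31/32 63/64 | 253/256 127/128 1 } — 505/512
g(BRBBBBBBRRB) = { 0 1/2 3/4 7/8 15/16 31/32 63/64 505/512 | 253/256 127/128 1 } — 1011/1024
g(BRBBBBBBRRBB) = { 0 1/2 3/4 7/8 15/16 31/32 63/64 505/512 1011/1024 | 253/256 127/128 1 } — 2023/2048
g(BRBBBBBBRRBBR) = { 0 1/2 3/4 7/8 15/16 31/32 63/64 505/512 1011/1024 | 2023/2048 253/256 127/128 1 } — 4045/4096
g(BRBBBBBBRRBBRR) = { 0 1/2 3/4 7/8 15/16 31/32 63/64 505/512 1011/1024 | 4045/4096 2023/2048 253/256 127/128 1 } — 8089/8192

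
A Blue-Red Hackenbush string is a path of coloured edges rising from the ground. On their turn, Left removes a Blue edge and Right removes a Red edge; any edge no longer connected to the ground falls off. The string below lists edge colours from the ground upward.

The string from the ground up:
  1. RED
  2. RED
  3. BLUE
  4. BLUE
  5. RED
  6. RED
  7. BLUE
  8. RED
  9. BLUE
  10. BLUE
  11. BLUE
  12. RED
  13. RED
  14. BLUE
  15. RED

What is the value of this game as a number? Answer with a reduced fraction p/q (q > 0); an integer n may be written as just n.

-11547/8192

Build g(s[:k]) for k = 1..15, string s = RED RED BLUE BLUE RED RED BLUE RED BLUE BLUE BLUE RED RED BLUE RED.
R: Left { (no moves) }, Right { 0 } -> simplest -1
RR: Left { (no moves) }, Right { -1; 0 } -> simplest -2
RRB: Left { -2 }, Right { -1; 0 } -> simplest -3/2
RRBB: Left { -2; -3/2 }, Right { -1; 0 } -> simplest -5/4
RRBBR: Left { -2; -3/2 }, Right { -5/4; -1; 0 } -> simplest -11/8
RRBBRR: Left { -2; -3/2 }, Right { -11/8; -5/4; -1; 0 } -> simplest -23/16
RRBBRRB: Left { -2; -3/2; -23/16 }, Right { -11/8; -5/4; -1; 0 } -> simplest -45/32
RRBBRRBR: Left { -2; -3/2; -23/16 }, Right { -45/32; -11/8; -5/4; -1; 0 } -> simplest -91/64
RRBBRRBRB: Left { -2; -3/2; -23/16; -91/64 }, Right { -45/32; -11/8; -5/4; -1; 0 } -> simplest -181/128
RRBBRRBRBB: Left { -2; -3/2; -23/16; -91/64; -181/128 }, Right { -45/32; -11/8; -5/4; -1; 0 } -> simplest -361/256
RRBBRRBRBBB: Left { -2; -3/2; -23/16; -91/64; -181/128; -361/256 }, Right { -45/32; -11/8; -5/4; -1; 0 } -> simplest -721/512
RRBBRRBRBBBR: Left { -2; -3/2; -23/16; -91/64; -181/128; -361/256 }, Right { -721/512; -45/32; -11/8; -5/4; -1; 0 } -> simplest -1443/1024
RRBBRRBRBBBRR: Left { -2; -3/2; -23/16; -91/64; -181/128; -361/256 }, Right { -1443/1024; -721/512; -45/32; -11/8; -5/4; -1; 0 } -> simplest -2887/2048
RRBBRRBRBBBRRB: Left { -2; -3/2; -23/16; -91/64; -181/128; -361/256; -2887/2048 }, Right { -1443/1024; -721/512; -45/32; -11/8; -5/4; -1; 0 } -> simplest -5773/4096
RRBBRRBRBBBRRBR: Left { -2; -3/2; -23/16; -91/64; -181/128; -361/256; -2887/2048 }, Right { -5773/4096; -1443/1024; -721/512; -45/32; -11/8; -5/4; -1; 0 } -> simplest -11547/8192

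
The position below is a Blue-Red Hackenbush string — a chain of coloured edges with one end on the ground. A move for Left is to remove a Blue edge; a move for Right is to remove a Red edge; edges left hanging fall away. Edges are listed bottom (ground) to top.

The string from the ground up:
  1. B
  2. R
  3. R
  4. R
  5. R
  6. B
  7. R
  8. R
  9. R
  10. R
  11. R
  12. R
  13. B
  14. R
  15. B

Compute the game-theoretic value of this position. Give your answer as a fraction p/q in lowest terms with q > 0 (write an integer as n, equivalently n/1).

1035/16384

Prefix values for B R R R R B R R R R R R B R B via {L|R} + simplicity:
1 of 15 · B · max L 0 · min R +∞ -> 1
2 of 15 · BR · max L 0 · min R 1 -> 1/2
3 of 15 · BRR · max L 0 · min R 1/2 -> 1/4
4 of 15 · BRRR · max L 0 · min R 1/4 -> 1/8
5 of 15 · BRRRR · max L 0 · min R 1/8 -> 1/16
6 of 15 · BRRRRB · max L 1/16 · min R 1/8 -> 3/32
7 of 15 · BRRRRBR · max L 1/16 · min R 3/32 -> 5/64
8 of 15 · BRRRRBRR · max L 1/16 · min R 5/64 -> 9/128
9 of 15 · BRRRRBRRR · max L 1/16 · min R 9/128 -> 17/256
10 of 15 · BRRRRBRRRR · max L 1/16 · min R 17/256 -> 33/512
11 of 15 · BRRRRBRRRRR · max L 1/16 · min R 33/512 -> 65/1024
12 of 15 · BRRRRBRRRRRR · max L 1/16 · min R 65/1024 -> 129/2048
13 of 15 · BRRRRBRRRRRRB · max L 129/2048 · min R 65/1024 -> 259/4096
14 of 15 · BRRRRBRRRRRRBR · max L 129/2048 · min R 259/4096 -> 517/8192
15 of 15 · BRRRRBRRRRRRBRB · max L 517/8192 · min R 259/4096 -> 1035/16384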